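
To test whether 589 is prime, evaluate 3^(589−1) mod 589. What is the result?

562

3^1 ≡ 3 (mod 589)
3^2 ≡ 3^2 = 9 ≡ 9 (mod 589)
3^4 ≡ 9^2 = 81 ≡ 81 (mod 589)
3^8 ≡ 81^2 = 6561 ≡ 82 (mod 589)
3^16 ≡ 82^2 = 6724 ≡ 245 (mod 589)
3^32 ≡ 245^2 = 60025 ≡ 536 (mod 589)
3^64 ≡ 536^2 = 287296 ≡ 453 (mod 589)
3^128 ≡ 453^2 = 205209 ≡ 237 (mod 589)
3^256 ≡ 237^2 = 56169 ≡ 214 (mod 589)
3^512 ≡ 214^2 = 45796 ≡ 443 (mod 589)
588 = 512 + 64 + 8 + 4 in binary powers of 2.
So 3^588 ≡ 443 · 453 · 82 · 81 ≡ 562 (mod 589).
Since 562 ≠ 1, base 3 is a Fermat witness: 589 is composite.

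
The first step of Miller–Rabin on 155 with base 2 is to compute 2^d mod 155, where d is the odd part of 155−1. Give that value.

97

155 − 1 = 154 = 2^1 · 77, so d = 77.
2^1 ≡ 2 (mod 155)
2^2 ≡ 2^2 = 4 ≡ 4 (mod 155)
2^4 ≡ 4^2 = 16 ≡ 16 (mod 155)
2^8 ≡ 16^2 = 256 ≡ 101 (mod 155)
2^16 ≡ 101^2 = 10201 ≡ 126 (mod 155)
2^32 ≡ 126^2 = 15876 ≡ 66 (mod 155)
2^64 ≡ 66^2 = 4356 ≡ 16 (mod 155)
77 = 64 + 8 + 4 + 1 in binary powers of 2.
So 2^77 ≡ 16 · 101 · 16 · 2 ≡ 97 (mod 155).
Squaring chain: 97; never reaches −1, so base 2 is a Miller–Rabin witness that 155 is composite.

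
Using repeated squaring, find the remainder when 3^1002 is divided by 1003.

3^1 ≡ 3 (mod 1003)
3^2 ≡ 3^2 = 9 ≡ 9 (mod 1003)
3^4 ≡ 9^2 = 81 ≡ 81 (mod 1003)
3^8 ≡ 81^2 = 6561 ≡ 543 (mod 1003)
3^16 ≡ 543^2 = 294849 ≡ 970 (mod 1003)
3^32 ≡ 970^2 = 940900 ≡ 86 (mod 1003)
3^64 ≡ 86^2 = 7396 ≡ 375 (mod 1003)
3^128 ≡ 375^2 = 140625 ≡ 205 (mod 1003)
3^256 ≡ 205^2 = 42025 ≡ 902 (mod 1003)
3^512 ≡ 902^2 = 813604 ≡ 171 (mod 1003)
1002 = 512 + 256 + 128 + 64 + 32 + 8 + 2 in binary powers of 2.
So 3^1002 ≡ 171 · 902 · 205 · 375 · 86 · 543 · 9 ≡ 144 (mod 1003).
Since 144 ≠ 1, base 3 is a Fermat witness: 1003 is composite.

144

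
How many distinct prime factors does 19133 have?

19133 = 19^2 · 53
19133 = 19^2 · 53, which has 2 distinct prime factors.

2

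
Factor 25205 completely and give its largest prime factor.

71

25205 = 5 · 5041
5041 = 71 · 71
71 = 71 · 1
So 25205 = 5 · 71^2; the largest prime factor is 71.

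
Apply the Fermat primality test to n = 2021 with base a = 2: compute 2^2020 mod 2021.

661

2^1 ≡ 2 (mod 2021)
2^2 ≡ 2^2 = 4 ≡ 4 (mod 2021)
2^4 ≡ 4^2 = 16 ≡ 16 (mod 2021)
2^8 ≡ 16^2 = 256 ≡ 256 (mod 2021)
2^16 ≡ 256^2 = 65536 ≡ 864 (mod 2021)
2^32 ≡ 864^2 = 746496 ≡ 747 (mod 2021)
2^64 ≡ 747^2 = 558009 ≡ 213 (mod 2021)
2^128 ≡ 213^2 = 45369 ≡ 907 (mod 2021)
2^256 ≡ 907^2 = 822649 ≡ 102 (mod 2021)
2^512 ≡ 102^2 = 10404 ≡ 299 (mod 2021)
2^1024 ≡ 299^2 = 89401 ≡ 477 (mod 2021)
2020 = 1024 + 512 + 256 + 128 + 64 + 32 + 4 in binary powers of 2.
So 2^2020 ≡ 477 · 299 · 102 · 907 · 213 · 747 · 16 ≡ 661 (mod 2021).
Since 661 ≠ 1, base 2 is a Fermat witness: 2021 is composite.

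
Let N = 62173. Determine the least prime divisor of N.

62173 is odd.
Digit sum 19, not divisible by 3.
Ends in 3: not divisible by 5.
7: 62173 = 7·8881 + 6
11: 62173 = 11·5652 + 1
13: 62173 = 13·4782 + 7
17: 62173 = 17·3657 + 4
19: 62173 = 19·3272 + 5
23: 62173 = 23·2703 + 4
29: 62173 = 29·2143 + 26
31: 62173 = 31·2005 + 18
37: 62173 = 37·1680 + 13
41: 62173 = 41·1516 + 17
43: 62173 = 43·1445 + 38
47: 62173 = 47·1322 + 39
53: 62173 = 53·1173 + 4
59: 62173 = 59·1053 + 46
61: 62173 = 61·1019 + 14
67: 62173 = 67·927 + 64
71: 62173 = 71·875 + 48
73: 62173 = 73·851 + 50
79: 62173 = 79·787

79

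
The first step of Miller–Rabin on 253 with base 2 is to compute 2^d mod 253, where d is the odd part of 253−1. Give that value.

118

253 − 1 = 252 = 2^2 · 63, so d = 63.
2^1 ≡ 2 (mod 253)
2^2 ≡ 2^2 = 4 ≡ 4 (mod 253)
2^4 ≡ 4^2 = 16 ≡ 16 (mod 253)
2^8 ≡ 16^2 = 256 ≡ 3 (mod 253)
2^16 ≡ 3^2 = 9 ≡ 9 (mod 253)
2^32 ≡ 9^2 = 81 ≡ 81 (mod 253)
63 = 32 + 16 + 8 + 4 + 2 + 1 in binary powers of 2.
So 2^63 ≡ 81 · 9 · 3 · 16 · 4 · 2 ≡ 118 (mod 253).
Squaring chain: 118 → 9; never reaches −1, so base 2 is a Miller–Rabin witness that 253 is composite.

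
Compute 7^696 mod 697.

16

7^1 ≡ 7 (mod 697)
7^2 ≡ 7^2 = 49 ≡ 49 (mod 697)
7^4 ≡ 49^2 = 2401 ≡ 310 (mod 697)
7^8 ≡ 310^2 = 96100 ≡ 611 (mod 697)
7^16 ≡ 611^2 = 373321 ≡ 426 (mod 697)
7^32 ≡ 426^2 = 181476 ≡ 256 (mod 697)
7^64 ≡ 256^2 = 65536 ≡ 18 (mod 697)
7^128 ≡ 18^2 = 324 ≡ 324 (mod 697)
7^256 ≡ 324^2 = 104976 ≡ 426 (mod 697)
7^512 ≡ 426^2 = 181476 ≡ 256 (mod 697)
696 = 512 + 128 + 32 + 16 + 8 in binary powers of 2.
So 7^696 ≡ 256 · 324 · 256 · 426 · 611 ≡ 16 (mod 697).
Since 16 ≠ 1, base 7 is a Fermat witness: 697 is composite.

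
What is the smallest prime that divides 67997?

67997 is odd.
Digit sum 38, not divisible by 3.
Ends in 7: not divisible by 5.
7: 67997 = 7·9713 + 6
11: 67997 = 11·6181 + 6
13: 67997 = 13·5230 + 7
17: 67997 = 17·3999 + 14
19: 67997 = 19·3578 + 15
23: 67997 = 23·2956 + 9
29: 67997 = 29·2344 + 21
31: 67997 = 31·2193 + 14
37: 67997 = 37·1837 + 28
41: 67997 = 41·1658 + 19
43: 67997 = 43·1581 + 14
47: 67997 = 47·1446 + 35
53: 67997 = 53·1282 + 51
59: 67997 = 59·1152 + 29
61: 67997 = 61·1114 + 43
67: 67997 = 67·1014 + 59
71: 67997 = 71·957 + 50
73: 67997 = 73·931 + 34
79: 67997 = 79·860 + 57
83: 67997 = 83·819 + 20
89: 67997 = 89·764 + 1
97: 67997 = 97·701

97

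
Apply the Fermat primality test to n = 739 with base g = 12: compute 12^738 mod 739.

1

12^1 ≡ 12 (mod 739)
12^2 ≡ 12^2 = 144 ≡ 144 (mod 739)
12^4 ≡ 144^2 = 20736 ≡ 44 (mod 739)
12^8 ≡ 44^2 = 1936 ≡ 458 (mod 739)
12^16 ≡ 458^2 = 209764 ≡ 627 (mod 739)
12^32 ≡ 627^2 = 393129 ≡ 720 (mod 739)
12^64 ≡ 720^2 = 518400 ≡ 361 (mod 739)
12^128 ≡ 361^2 = 130321 ≡ 257 (mod 739)
12^256 ≡ 257^2 = 66049 ≡ 278 (mod 739)
12^512 ≡ 278^2 = 77284 ≡ 428 (mod 739)
738 = 512 + 128 + 64 + 32 + 2 in binary powers of 2.
So 12^738 ≡ 428 · 257 · 361 · 720 · 144 ≡ 1 (mod 739).
Since the result is 1, base 12 gives no evidence that 739 is composite.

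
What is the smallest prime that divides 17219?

17219 is odd.
Digit sum 20, not divisible by 3.
Ends in 9: not divisible by 5.
7: 17219 = 7·2459 + 6
11: 17219 = 11·1565 + 4
13: 17219 = 13·1324 + 7
17: 17219 = 17·1012 + 15
19: 17219 = 19·906 + 5
23: 17219 = 23·748 + 15
29: 17219 = 29·593 + 22
31: 17219 = 31·555 + 14
37: 17219 = 37·465 + 14
41: 17219 = 41·419 + 40
43: 17219 = 43·400 + 19
47: 17219 = 47·366 + 17
53: 17219 = 53·324 + 47
59: 17219 = 59·291 + 50
61: 17219 = 61·282 + 17
67: 17219 = 67·257

67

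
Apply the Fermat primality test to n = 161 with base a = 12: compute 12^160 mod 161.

9

12^1 ≡ 12 (mod 161)
12^2 ≡ 12^2 = 144 ≡ 144 (mod 161)
12^4 ≡ 144^2 = 20736 ≡ 128 (mod 161)
12^8 ≡ 128^2 = 16384 ≡ 123 (mod 161)
12^16 ≡ 123^2 = 15129 ≡ 156 (mod 161)
12^32 ≡ 156^2 = 24336 ≡ 25 (mod 161)
12^64 ≡ 25^2 = 625 ≡ 142 (mod 161)
12^128 ≡ 142^2 = 20164 ≡ 39 (mod 161)
160 = 128 + 32 in binary powers of 2.
So 12^160 ≡ 39 · 25 ≡ 9 (mod 161).
Since 9 ≠ 1, base 12 is a Fermat witness: 161 is composite.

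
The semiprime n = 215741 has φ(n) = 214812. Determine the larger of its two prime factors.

φ(n) = (p−1)(q−1) = n − (p+q) + 1, so p + q = 215741 − 214812 + 1 = 930.
p and q are the roots of t² − 930t + 215741 = 0.
Discriminant: 930² − 4·215741 = 864900 − 862964 = 1936; √1936 = 44.
q = (930 − 44)/2 = 443, p = (930 + 44)/2 = 487.
Check: 443 · 487 = 215741.

487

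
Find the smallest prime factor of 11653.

43

11653 is odd.
Digit sum 16, not divisible by 3.
Ends in 3: not divisible by 5.
7: 11653 = 7·1664 + 5
11: 11653 = 11·1059 + 4
13: 11653 = 13·896 + 5
17: 11653 = 17·685 + 8
19: 11653 = 19·613 + 6
23: 11653 = 23·506 + 15
29: 11653 = 29·401 + 24
31: 11653 = 31·375 + 28
37: 11653 = 37·314 + 35
41: 11653 = 41·284 + 9
43: 11653 = 43·271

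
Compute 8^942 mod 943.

8^1 ≡ 8 (mod 943)
8^2 ≡ 8^2 = 64 ≡ 64 (mod 943)
8^4 ≡ 64^2 = 4096 ≡ 324 (mod 943)
8^8 ≡ 324^2 = 104976 ≡ 303 (mod 943)
8^16 ≡ 303^2 = 91809 ≡ 338 (mod 943)
8^32 ≡ 338^2 = 114244 ≡ 141 (mod 943)
8^64 ≡ 141^2 = 19881 ≡ 78 (mod 943)
8^128 ≡ 78^2 = 6084 ≡ 426 (mod 943)
8^256 ≡ 426^2 = 181476 ≡ 420 (mod 943)
8^512 ≡ 420^2 = 176400 ≡ 59 (mod 943)
942 = 512 + 256 + 128 + 32 + 8 + 4 + 2 in binary powers of 2.
So 8^942 ≡ 59 · 420 · 426 · 141 · 303 · 324 · 64 ≡ 679 (mod 943).
Since 679 ≠ 1, base 8 is a Fermat witness: 943 is composite.

679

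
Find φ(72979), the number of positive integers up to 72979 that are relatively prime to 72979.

Factor: 72979 = 19 · 23 · 167.
φ(72979) = (19−1) · (23−1) · (167−1) = 18 · 22 · 166 = 65736.

65736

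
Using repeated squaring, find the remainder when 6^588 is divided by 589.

6^1 ≡ 6 (mod 589)
6^2 ≡ 6^2 = 36 ≡ 36 (mod 589)
6^4 ≡ 36^2 = 1296 ≡ 118 (mod 589)
6^8 ≡ 118^2 = 13924 ≡ 377 (mod 589)
6^16 ≡ 377^2 = 142129 ≡ 180 (mod 589)
6^32 ≡ 180^2 = 32400 ≡ 5 (mod 589)
6^64 ≡ 5^2 = 25 ≡ 25 (mod 589)
6^128 ≡ 25^2 = 625 ≡ 36 (mod 589)
6^256 ≡ 36^2 = 1296 ≡ 118 (mod 589)
6^512 ≡ 118^2 = 13924 ≡ 377 (mod 589)
588 = 512 + 64 + 8 + 4 in binary powers of 2.
So 6^588 ≡ 377 · 25 · 377 · 118 ≡ 311 (mod 589).
Since 311 ≠ 1, base 6 is a Fermat witness: 589 is composite.

311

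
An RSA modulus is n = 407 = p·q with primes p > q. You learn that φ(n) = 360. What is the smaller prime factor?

11

φ(n) = (p−1)(q−1) = n − (p+q) + 1, so p + q = 407 − 360 + 1 = 48.
p and q are the roots of t² − 48t + 407 = 0.
Discriminant: 48² − 4·407 = 2304 − 1628 = 676; √676 = 26.
q = (48 − 26)/2 = 11, p = (48 + 26)/2 = 37.
Check: 11 · 37 = 407.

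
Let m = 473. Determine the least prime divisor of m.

11

473 is odd.
Digit sum 14, not divisible by 3.
Ends in 3: not divisible by 5.
7: 473 = 7·67 + 4
11: 473 = 11·43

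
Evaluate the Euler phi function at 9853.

9628

Factor: 9853 = 59 · 167.
φ(9853) = (59−1) · (167−1) = 58 · 166 = 9628.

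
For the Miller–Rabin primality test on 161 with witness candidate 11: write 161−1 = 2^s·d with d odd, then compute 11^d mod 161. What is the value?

51

161 − 1 = 160 = 2^5 · 5, so d = 5.
11^1 ≡ 11 (mod 161)
11^2 ≡ 11^2 = 121 ≡ 121 (mod 161)
11^4 ≡ 121^2 = 14641 ≡ 151 (mod 161)
5 = 4 + 1 in binary powers of 2.
So 11^5 ≡ 151 · 11 ≡ 51 (mod 161).
Squaring chain: 51 → 25 → 142 → 39 → 72; never reaches −1, so base 11 is a Miller–Rabin witness that 161 is composite.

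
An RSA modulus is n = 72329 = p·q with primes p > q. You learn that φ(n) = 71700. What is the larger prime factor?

φ(n) = (p−1)(q−1) = n − (p+q) + 1, so p + q = 72329 − 71700 + 1 = 630.
p and q are the roots of t² − 630t + 72329 = 0.
Discriminant: 630² − 4·72329 = 396900 − 289316 = 107584; √107584 = 328.
q = (630 − 328)/2 = 151, p = (630 + 328)/2 = 479.
Check: 151 · 479 = 72329.

479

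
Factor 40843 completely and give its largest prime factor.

79

40843 = 11 · 3713
3713 = 47 · 79
79 is prime.
So 40843 = 11 · 47 · 79; the largest prime factor is 79.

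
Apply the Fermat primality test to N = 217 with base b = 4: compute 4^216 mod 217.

4^1 ≡ 4 (mod 217)
4^2 ≡ 4^2 = 16 ≡ 16 (mod 217)
4^4 ≡ 16^2 = 256 ≡ 39 (mod 217)
4^8 ≡ 39^2 = 1521 ≡ 2 (mod 217)
4^16 ≡ 2^2 = 4 ≡ 4 (mod 217)
4^32 ≡ 4^2 = 16 ≡ 16 (mod 217)
4^64 ≡ 16^2 = 256 ≡ 39 (mod 217)
4^128 ≡ 39^2 = 1521 ≡ 2 (mod 217)
216 = 128 + 64 + 16 + 8 in binary powers of 2.
So 4^216 ≡ 2 · 39 · 4 · 2 ≡ 190 (mod 217).
Since 190 ≠ 1, base 4 is a Fermat witness: 217 is composite.

190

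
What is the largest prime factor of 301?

43

301 = 7 · 43
43 is prime.
So 301 = 7 · 43; the largest prime factor is 43.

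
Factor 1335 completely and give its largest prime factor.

1335 = 3 · 445
445 = 5 · 89
89 is prime.
So 1335 = 3 · 5 · 89; the largest prime factor is 89.

89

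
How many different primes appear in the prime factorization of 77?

2

77 = 7 · 11
77 = 7 · 11, which has 2 distinct prime factors.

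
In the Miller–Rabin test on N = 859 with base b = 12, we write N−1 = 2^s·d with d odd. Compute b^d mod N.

859 − 1 = 858 = 2^1 · 429, so d = 429.
12^1 ≡ 12 (mod 859)
12^2 ≡ 12^2 = 144 ≡ 144 (mod 859)
12^4 ≡ 144^2 = 20736 ≡ 120 (mod 859)
12^8 ≡ 120^2 = 14400 ≡ 656 (mod 859)
12^16 ≡ 656^2 = 430336 ≡ 836 (mod 859)
12^32 ≡ 836^2 = 698896 ≡ 529 (mod 859)
12^64 ≡ 529^2 = 279841 ≡ 666 (mod 859)
12^128 ≡ 666^2 = 443556 ≡ 312 (mod 859)
12^256 ≡ 312^2 = 97344 ≡ 277 (mod 859)
429 = 256 + 128 + 32 + 8 + 4 + 1 in binary powers of 2.
So 12^429 ≡ 277 · 312 · 529 · 656 · 120 · 12 ≡ 858 (mod 859).
Since 12^d ≡ 858 (mod 859), base 12 does not prove 859 composite.

858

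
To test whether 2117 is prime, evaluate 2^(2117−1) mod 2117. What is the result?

1243

2^1 ≡ 2 (mod 2117)
2^2 ≡ 2^2 = 4 ≡ 4 (mod 2117)
2^4 ≡ 4^2 = 16 ≡ 16 (mod 2117)
2^8 ≡ 16^2 = 256 ≡ 256 (mod 2117)
2^16 ≡ 256^2 = 65536 ≡ 2026 (mod 2117)
2^32 ≡ 2026^2 = 4104676 ≡ 1930 (mod 2117)
2^64 ≡ 1930^2 = 3724900 ≡ 1097 (mod 2117)
2^128 ≡ 1097^2 = 1203409 ≡ 953 (mod 2117)
2^256 ≡ 953^2 = 908209 ≡ 16 (mod 2117)
2^512 ≡ 16^2 = 256 ≡ 256 (mod 2117)
2^1024 ≡ 256^2 = 65536 ≡ 2026 (mod 2117)
2^2048 ≡ 2026^2 = 4104676 ≡ 1930 (mod 2117)
2116 = 2048 + 64 + 4 in binary powers of 2.
So 2^2116 ≡ 1930 · 1097 · 16 ≡ 1243 (mod 2117).
Since 1243 ≠ 1, base 2 is a Fermat witness: 2117 is composite.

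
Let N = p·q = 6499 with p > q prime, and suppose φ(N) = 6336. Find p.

φ(n) = (p−1)(q−1) = n − (p+q) + 1, so p + q = 6499 − 6336 + 1 = 164.
p and q are the roots of t² − 164t + 6499 = 0.
Discriminant: 164² − 4·6499 = 26896 − 25996 = 900; √900 = 30.
q = (164 − 30)/2 = 67, p = (164 + 30)/2 = 97.
Check: 67 · 97 = 6499.

97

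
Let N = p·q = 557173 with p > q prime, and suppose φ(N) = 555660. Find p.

φ(n) = (p−1)(q−1) = n − (p+q) + 1, so p + q = 557173 − 555660 + 1 = 1514.
p and q are the roots of t² − 1514t + 557173 = 0.
Discriminant: 1514² − 4·557173 = 2292196 − 2228692 = 63504; √63504 = 252.
q = (1514 − 252)/2 = 631, p = (1514 + 252)/2 = 883.
Check: 631 · 883 = 557173.

883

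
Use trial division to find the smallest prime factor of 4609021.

59

4609021 is odd.
Digit sum 22, not divisible by 3.
Ends in 1: not divisible by 5.
7: 4609021 = 7·658431 + 4
11: 4609021 = 11·419001 + 10
13: 4609021 = 13·354540 + 1
17: 4609021 = 17·271118 + 15
19: 4609021 = 19·242580 + 1
23: 4609021 = 23·200392 + 5
29: 4609021 = 29·158931 + 22
31: 4609021 = 31·148678 + 3
37: 4609021 = 37·124568 + 5
41: 4609021 = 41·112415 + 6
43: 4609021 = 43·107186 + 23
47: 4609021 = 47·98064 + 13
53: 4609021 = 53·86962 + 35
59: 4609021 = 59·78119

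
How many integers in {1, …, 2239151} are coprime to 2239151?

2185920

Factor: 2239151 = 89 · 139 · 181.
φ(2239151) = (89−1) · (139−1) · (181−1) = 88 · 138 · 180 = 2185920.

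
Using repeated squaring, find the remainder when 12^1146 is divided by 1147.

1025

12^1 ≡ 12 (mod 1147)
12^2 ≡ 12^2 = 144 ≡ 144 (mod 1147)
12^4 ≡ 144^2 = 20736 ≡ 90 (mod 1147)
12^8 ≡ 90^2 = 8100 ≡ 71 (mod 1147)
12^16 ≡ 71^2 = 5041 ≡ 453 (mod 1147)
12^32 ≡ 453^2 = 205209 ≡ 1043 (mod 1147)
12^64 ≡ 1043^2 = 1087849 ≡ 493 (mod 1147)
12^128 ≡ 493^2 = 243049 ≡ 1032 (mod 1147)
12^256 ≡ 1032^2 = 1065024 ≡ 608 (mod 1147)
12^512 ≡ 608^2 = 369664 ≡ 330 (mod 1147)
12^1024 ≡ 330^2 = 108900 ≡ 1082 (mod 1147)
1146 = 1024 + 64 + 32 + 16 + 8 + 2 in binary powers of 2.
So 12^1146 ≡ 1082 · 493 · 1043 · 453 · 71 · 144 ≡ 1025 (mod 1147).
Since 1025 ≠ 1, base 12 is a Fermat witness: 1147 is composite.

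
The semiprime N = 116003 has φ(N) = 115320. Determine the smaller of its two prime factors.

311

φ(n) = (p−1)(q−1) = n − (p+q) + 1, so p + q = 116003 − 115320 + 1 = 684.
p and q are the roots of t² − 684t + 116003 = 0.
Discriminant: 684² − 4·116003 = 467856 − 464012 = 3844; √3844 = 62.
q = (684 − 62)/2 = 311, p = (684 + 62)/2 = 373.
Check: 311 · 373 = 116003.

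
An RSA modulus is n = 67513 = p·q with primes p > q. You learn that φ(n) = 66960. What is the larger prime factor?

φ(n) = (p−1)(q−1) = n − (p+q) + 1, so p + q = 67513 − 66960 + 1 = 554.
p and q are the roots of t² − 554t + 67513 = 0.
Discriminant: 554² − 4·67513 = 306916 − 270052 = 36864; √36864 = 192.
q = (554 − 192)/2 = 181, p = (554 + 192)/2 = 373.
Check: 181 · 373 = 67513.

373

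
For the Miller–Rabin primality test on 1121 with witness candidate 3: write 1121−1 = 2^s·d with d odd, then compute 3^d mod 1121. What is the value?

1121 − 1 = 1120 = 2^5 · 35, so d = 35.
3^1 ≡ 3 (mod 1121)
3^2 ≡ 3^2 = 9 ≡ 9 (mod 1121)
3^4 ≡ 9^2 = 81 ≡ 81 (mod 1121)
3^8 ≡ 81^2 = 6561 ≡ 956 (mod 1121)
3^16 ≡ 956^2 = 913936 ≡ 321 (mod 1121)
3^32 ≡ 321^2 = 103041 ≡ 1030 (mod 1121)
35 = 32 + 2 + 1 in binary powers of 2.
So 3^35 ≡ 1030 · 9 · 3 ≡ 906 (mod 1121).
Squaring chain: 906 → 264 → 194 → 643 → 921; never reaches −1, so base 3 is a Miller–Rabin witness that 1121 is composite.

906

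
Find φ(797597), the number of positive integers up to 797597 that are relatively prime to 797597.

Factor: 797597 = 53 · 101 · 149.
φ(797597) = (53−1) · (101−1) · (149−1) = 52 · 100 · 148 = 769600.

769600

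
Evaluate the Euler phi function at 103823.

Factor: 103823 = 47^3.
φ(103823) = 47^2·(47−1) = 101614.

101614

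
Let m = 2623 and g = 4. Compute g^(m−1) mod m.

4^1 ≡ 4 (mod 2623)
4^2 ≡ 4^2 = 16 ≡ 16 (mod 2623)
4^4 ≡ 16^2 = 256 ≡ 256 (mod 2623)
4^8 ≡ 256^2 = 65536 ≡ 2584 (mod 2623)
4^16 ≡ 2584^2 = 6677056 ≡ 1521 (mod 2623)
4^32 ≡ 1521^2 = 2313441 ≡ 2578 (mod 2623)
4^64 ≡ 2578^2 = 6646084 ≡ 2025 (mod 2623)
4^128 ≡ 2025^2 = 4100625 ≡ 876 (mod 2623)
4^256 ≡ 876^2 = 767376 ≡ 1460 (mod 2623)
4^512 ≡ 1460^2 = 2131600 ≡ 1724 (mod 2623)
4^1024 ≡ 1724^2 = 2972176 ≡ 317 (mod 2623)
4^2048 ≡ 317^2 = 100489 ≡ 815 (mod 2623)
2622 = 2048 + 512 + 32 + 16 + 8 + 4 + 2 in binary powers of 2.
So 4^2622 ≡ 815 · 1724 · 2578 · 1521 · 2584 · 256 · 16 ≡ 2277 (mod 2623).
Since 2277 ≠ 1, base 4 is a Fermat witness: 2623 is composite.

2277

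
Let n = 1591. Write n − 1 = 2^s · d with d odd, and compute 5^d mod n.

1591 − 1 = 1590 = 2^1 · 795, so d = 795.
5^1 ≡ 5 (mod 1591)
5^2 ≡ 5^2 = 25 ≡ 25 (mod 1591)
5^4 ≡ 25^2 = 625 ≡ 625 (mod 1591)
5^8 ≡ 625^2 = 390625 ≡ 830 (mod 1591)
5^16 ≡ 830^2 = 688900 ≡ 1588 (mod 1591)
5^32 ≡ 1588^2 = 2521744 ≡ 9 (mod 1591)
5^64 ≡ 9^2 = 81 ≡ 81 (mod 1591)
5^128 ≡ 81^2 = 6561 ≡ 197 (mod 1591)
5^256 ≡ 197^2 = 38809 ≡ 625 (mod 1591)
5^512 ≡ 625^2 = 390625 ≡ 830 (mod 1591)
795 = 512 + 256 + 16 + 8 + 2 + 1 in binary powers of 2.
So 5^795 ≡ 830 · 625 · 1588 · 830 · 25 · 5 ≡ 1494 (mod 1591).
Squaring chain: 1494; never reaches −1, so base 5 is a Miller–Rabin witness that 1591 is composite.

1494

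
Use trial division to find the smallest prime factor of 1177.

1177 is odd.
Digit sum 16, not divisible by 3.
Ends in 7: not divisible by 5.
7: 1177 = 7·168 + 1
11: 1177 = 11·107

11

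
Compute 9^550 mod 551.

9^1 ≡ 9 (mod 551)
9^2 ≡ 9^2 = 81 ≡ 81 (mod 551)
9^4 ≡ 81^2 = 6561 ≡ 500 (mod 551)
9^8 ≡ 500^2 = 250000 ≡ 397 (mod 551)
9^16 ≡ 397^2 = 157609 ≡ 23 (mod 551)
9^32 ≡ 23^2 = 529 ≡ 529 (mod 551)
9^64 ≡ 529^2 = 279841 ≡ 484 (mod 551)
9^128 ≡ 484^2 = 234256 ≡ 81 (mod 551)
9^256 ≡ 81^2 = 6561 ≡ 500 (mod 551)
9^512 ≡ 500^2 = 250000 ≡ 397 (mod 551)
550 = 512 + 32 + 4 + 2 in binary powers of 2.
So 9^550 ≡ 397 · 529 · 500 · 81 ≡ 123 (mod 551).
Since 123 ≠ 1, base 9 is a Fermat witness: 551 is composite.

123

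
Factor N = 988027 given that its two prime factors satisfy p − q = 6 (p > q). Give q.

Since p = q + 6, we have 988027 = q(q + 6), so q² + 6q − 988027 = 0.
Discriminant: 6² + 4·988027 = 36 + 3952108 = 3952144; √3952144 = 1988.
q = (−6 + 1988)/2 = 991, and p = q + 6 = 997.
Check: 991 · 997 = 988027.

991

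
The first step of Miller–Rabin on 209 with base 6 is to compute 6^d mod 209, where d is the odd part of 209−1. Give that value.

194

209 − 1 = 208 = 2^4 · 13, so d = 13.
6^1 ≡ 6 (mod 209)
6^2 ≡ 6^2 = 36 ≡ 36 (mod 209)
6^4 ≡ 36^2 = 1296 ≡ 42 (mod 209)
6^8 ≡ 42^2 = 1764 ≡ 92 (mod 209)
13 = 8 + 4 + 1 in binary powers of 2.
So 6^13 ≡ 92 · 42 · 6 ≡ 194 (mod 209).
Squaring chain: 194 → 16 → 47 → 119; never reaches −1, so base 6 is a Miller–Rabin witness that 209 is composite.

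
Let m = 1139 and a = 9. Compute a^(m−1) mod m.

625

9^1 ≡ 9 (mod 1139)
9^2 ≡ 9^2 = 81 ≡ 81 (mod 1139)
9^4 ≡ 81^2 = 6561 ≡ 866 (mod 1139)
9^8 ≡ 866^2 = 749956 ≡ 494 (mod 1139)
9^16 ≡ 494^2 = 244036 ≡ 290 (mod 1139)
9^32 ≡ 290^2 = 84100 ≡ 953 (mod 1139)
9^64 ≡ 953^2 = 908209 ≡ 426 (mod 1139)
9^128 ≡ 426^2 = 181476 ≡ 375 (mod 1139)
9^256 ≡ 375^2 = 140625 ≡ 528 (mod 1139)
9^512 ≡ 528^2 = 278784 ≡ 868 (mod 1139)
9^1024 ≡ 868^2 = 753424 ≡ 545 (mod 1139)
1138 = 1024 + 64 + 32 + 16 + 2 in binary powers of 2.
So 9^1138 ≡ 545 · 426 · 953 · 290 · 81 ≡ 625 (mod 1139).
Since 625 ≠ 1, base 9 is a Fermat witness: 1139 is composite.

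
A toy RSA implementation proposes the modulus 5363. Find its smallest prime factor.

31

5363 is odd.
Digit sum 17, not divisible by 3.
Ends in 3: not divisible by 5.
7: 5363 = 7·766 + 1
11: 5363 = 11·487 + 6
13: 5363 = 13·412 + 7
17: 5363 = 17·315 + 8
19: 5363 = 19·282 + 5
23: 5363 = 23·233 + 4
29: 5363 = 29·184 + 27
31: 5363 = 31·173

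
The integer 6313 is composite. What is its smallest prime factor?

59

6313 is odd.
Digit sum 13, not divisible by 3.
Ends in 3: not divisible by 5.
7: 6313 = 7·901 + 6
11: 6313 = 11·573 + 10
13: 6313 = 13·485 + 8
17: 6313 = 17·371 + 6
19: 6313 = 19·332 + 5
23: 6313 = 23·274 + 11
29: 6313 = 29·217 + 20
31: 6313 = 31·203 + 20
37: 6313 = 37·170 + 23
41: 6313 = 41·153 + 40
43: 6313 = 43·146 + 35
47: 6313 = 47·134 + 15
53: 6313 = 53·119 + 6
59: 6313 = 59·107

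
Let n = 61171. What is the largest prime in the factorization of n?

61171 = 11 · 5561
5561 = 67 · 83
83 is prime.
So 61171 = 11 · 67 · 83; the largest prime factor is 83.

83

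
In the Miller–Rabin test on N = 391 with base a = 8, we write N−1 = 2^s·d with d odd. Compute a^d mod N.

391 − 1 = 390 = 2^1 · 195, so d = 195.
8^1 ≡ 8 (mod 391)
8^2 ≡ 8^2 = 64 ≡ 64 (mod 391)
8^4 ≡ 64^2 = 4096 ≡ 186 (mod 391)
8^8 ≡ 186^2 = 34596 ≡ 188 (mod 391)
8^16 ≡ 188^2 = 35344 ≡ 154 (mod 391)
8^32 ≡ 154^2 = 23716 ≡ 256 (mod 391)
8^64 ≡ 256^2 = 65536 ≡ 239 (mod 391)
8^128 ≡ 239^2 = 57121 ≡ 35 (mod 391)
195 = 128 + 64 + 2 + 1 in binary powers of 2.
So 8^195 ≡ 35 · 239 · 64 · 8 ≡ 257 (mod 391).
Squaring chain: 257; never reaches −1, so base 8 is a Miller–Rabin witness that 391 is composite.

257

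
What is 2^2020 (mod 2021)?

661

2^1 ≡ 2 (mod 2021)
2^2 ≡ 2^2 = 4 ≡ 4 (mod 2021)
2^4 ≡ 4^2 = 16 ≡ 16 (mod 2021)
2^8 ≡ 16^2 = 256 ≡ 256 (mod 2021)
2^16 ≡ 256^2 = 65536 ≡ 864 (mod 2021)
2^32 ≡ 864^2 = 746496 ≡ 747 (mod 2021)
2^64 ≡ 747^2 = 558009 ≡ 213 (mod 2021)
2^128 ≡ 213^2 = 45369 ≡ 907 (mod 2021)
2^256 ≡ 907^2 = 822649 ≡ 102 (mod 2021)
2^512 ≡ 102^2 = 10404 ≡ 299 (mod 2021)
2^1024 ≡ 299^2 = 89401 ≡ 477 (mod 2021)
2020 = 1024 + 512 + 256 + 128 + 64 + 32 + 4 in binary powers of 2.
So 2^2020 ≡ 477 · 299 · 102 · 907 · 213 · 747 · 16 ≡ 661 (mod 2021).
Since 661 ≠ 1, base 2 is a Fermat witness: 2021 is composite.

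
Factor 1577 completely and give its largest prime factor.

83

1577 = 19 · 83
83 is prime.
So 1577 = 19 · 83; the largest prime factor is 83.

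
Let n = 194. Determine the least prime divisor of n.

194 is even: 2 divides it.

2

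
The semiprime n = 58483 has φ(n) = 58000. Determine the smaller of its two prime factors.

φ(n) = (p−1)(q−1) = n − (p+q) + 1, so p + q = 58483 − 58000 + 1 = 484.
p and q are the roots of t² − 484t + 58483 = 0.
Discriminant: 484² − 4·58483 = 234256 − 233932 = 324; √324 = 18.
q = (484 − 18)/2 = 233, p = (484 + 18)/2 = 251.
Check: 233 · 251 = 58483.

233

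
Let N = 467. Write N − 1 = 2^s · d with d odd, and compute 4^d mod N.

467 − 1 = 466 = 2^1 · 233, so d = 233.
4^1 ≡ 4 (mod 467)
4^2 ≡ 4^2 = 16 ≡ 16 (mod 467)
4^4 ≡ 16^2 = 256 ≡ 256 (mod 467)
4^8 ≡ 256^2 = 65536 ≡ 156 (mod 467)
4^16 ≡ 156^2 = 24336 ≡ 52 (mod 467)
4^32 ≡ 52^2 = 2704 ≡ 369 (mod 467)
4^64 ≡ 369^2 = 136161 ≡ 264 (mod 467)
4^128 ≡ 264^2 = 69696 ≡ 113 (mod 467)
233 = 128 + 64 + 32 + 8 + 1 in binary powers of 2.
So 4^233 ≡ 113 · 264 · 369 · 156 · 4 ≡ 1 (mod 467).
Since 4^d ≡ 1 (mod 467), base 4 does not prove 467 composite.

1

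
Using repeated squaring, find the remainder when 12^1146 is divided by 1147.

1025

12^1 ≡ 12 (mod 1147)
12^2 ≡ 12^2 = 144 ≡ 144 (mod 1147)
12^4 ≡ 144^2 = 20736 ≡ 90 (mod 1147)
12^8 ≡ 90^2 = 8100 ≡ 71 (mod 1147)
12^16 ≡ 71^2 = 5041 ≡ 453 (mod 1147)
12^32 ≡ 453^2 = 205209 ≡ 1043 (mod 1147)
12^64 ≡ 1043^2 = 1087849 ≡ 493 (mod 1147)
12^128 ≡ 493^2 = 243049 ≡ 1032 (mod 1147)
12^256 ≡ 1032^2 = 1065024 ≡ 608 (mod 1147)
12^512 ≡ 608^2 = 369664 ≡ 330 (mod 1147)
12^1024 ≡ 330^2 = 108900 ≡ 1082 (mod 1147)
1146 = 1024 + 64 + 32 + 16 + 8 + 2 in binary powers of 2.
So 12^1146 ≡ 1082 · 493 · 1043 · 453 · 71 · 144 ≡ 1025 (mod 1147).
Since 1025 ≠ 1, base 12 is a Fermat witness: 1147 is composite.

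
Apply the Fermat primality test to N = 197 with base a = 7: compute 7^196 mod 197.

7^1 ≡ 7 (mod 197)
7^2 ≡ 7^2 = 49 ≡ 49 (mod 197)
7^4 ≡ 49^2 = 2401 ≡ 37 (mod 197)
7^8 ≡ 37^2 = 1369 ≡ 187 (mod 197)
7^16 ≡ 187^2 = 34969 ≡ 100 (mod 197)
7^32 ≡ 100^2 = 10000 ≡ 150 (mod 197)
7^64 ≡ 150^2 = 22500 ≡ 42 (mod 197)
7^128 ≡ 42^2 = 1764 ≡ 188 (mod 197)
196 = 128 + 64 + 4 in binary powers of 2.
So 7^196 ≡ 188 · 42 · 37 ≡ 1 (mod 197).
Since the result is 1, base 7 gives no evidence that 197 is composite.

1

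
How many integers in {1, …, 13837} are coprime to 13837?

13600

Factor: 13837 = 101 · 137.
φ(13837) = (101−1) · (137−1) = 100 · 136 = 13600.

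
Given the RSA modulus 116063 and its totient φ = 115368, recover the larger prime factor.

φ(n) = (p−1)(q−1) = n − (p+q) + 1, so p + q = 116063 − 115368 + 1 = 696.
p and q are the roots of t² − 696t + 116063 = 0.
Discriminant: 696² − 4·116063 = 484416 − 464252 = 20164; √20164 = 142.
q = (696 − 142)/2 = 277, p = (696 + 142)/2 = 419.
Check: 277 · 419 = 116063.

419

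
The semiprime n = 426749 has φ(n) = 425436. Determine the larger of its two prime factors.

φ(n) = (p−1)(q−1) = n − (p+q) + 1, so p + q = 426749 − 425436 + 1 = 1314.
p and q are the roots of t² − 1314t + 426749 = 0.
Discriminant: 1314² − 4·426749 = 1726596 − 1706996 = 19600; √19600 = 140.
q = (1314 − 140)/2 = 587, p = (1314 + 140)/2 = 727.
Check: 587 · 727 = 426749.

727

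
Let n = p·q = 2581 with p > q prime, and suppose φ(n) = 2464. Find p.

89

φ(n) = (p−1)(q−1) = n − (p+q) + 1, so p + q = 2581 − 2464 + 1 = 118.
p and q are the roots of t² − 118t + 2581 = 0.
Discriminant: 118² − 4·2581 = 13924 − 10324 = 3600; √3600 = 60.
q = (118 − 60)/2 = 29, p = (118 + 60)/2 = 89.
Check: 29 · 89 = 2581.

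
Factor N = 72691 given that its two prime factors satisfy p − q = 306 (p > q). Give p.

463

Since p = q + 306, we have 72691 = q(q + 306), so q² + 306q − 72691 = 0.
Discriminant: 306² + 4·72691 = 93636 + 290764 = 384400; √384400 = 620.
q = (−306 + 620)/2 = 157, and p = q + 306 = 463.
Check: 157 · 463 = 72691.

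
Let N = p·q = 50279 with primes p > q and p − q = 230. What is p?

Since p = q + 230, we have 50279 = q(q + 230), so q² + 230q − 50279 = 0.
Discriminant: 230² + 4·50279 = 52900 + 201116 = 254016; √254016 = 504.
q = (−230 + 504)/2 = 137, and p = q + 230 = 367.
Check: 137 · 367 = 50279.

367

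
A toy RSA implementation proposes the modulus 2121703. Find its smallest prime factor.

79

2121703 is odd.
Digit sum 16, not divisible by 3.
Ends in 3: not divisible by 5.
7: 2121703 = 7·303100 + 3
11: 2121703 = 11·192882 + 1
13: 2121703 = 13·163207 + 12
17: 2121703 = 17·124806 + 1
19: 2121703 = 19·111668 + 11
23: 2121703 = 23·92247 + 22
29: 2121703 = 29·73162 + 5
31: 2121703 = 31·68442 + 1
37: 2121703 = 37·57343 + 12
41: 2121703 = 41·51748 + 35
43: 2121703 = 43·49341 + 40
47: 2121703 = 47·45142 + 29
53: 2121703 = 53·40032 + 7
59: 2121703 = 59·35961 + 4
61: 2121703 = 61·34782 + 1
67: 2121703 = 67·31667 + 14
71: 2121703 = 71·29883 + 10
73: 2121703 = 73·29064 + 31
79: 2121703 = 79·26857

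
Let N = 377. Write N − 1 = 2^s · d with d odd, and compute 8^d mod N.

377 − 1 = 376 = 2^3 · 47, so d = 47.
8^1 ≡ 8 (mod 377)
8^2 ≡ 8^2 = 64 ≡ 64 (mod 377)
8^4 ≡ 64^2 = 4096 ≡ 326 (mod 377)
8^8 ≡ 326^2 = 106276 ≡ 339 (mod 377)
8^16 ≡ 339^2 = 114921 ≡ 313 (mod 377)
8^32 ≡ 313^2 = 97969 ≡ 326 (mod 377)
47 = 32 + 8 + 4 + 2 + 1 in binary powers of 2.
So 8^47 ≡ 326 · 339 · 326 · 64 · 8 ≡ 31 (mod 377).
Squaring chain: 31 → 207 → 248; never reaches −1, so base 8 is a Miller–Rabin witness that 377 is composite.

31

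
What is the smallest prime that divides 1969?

11

1969 is odd.
Digit sum 25, not divisible by 3.
Ends in 9: not divisible by 5.
7: 1969 = 7·281 + 2
11: 1969 = 11·179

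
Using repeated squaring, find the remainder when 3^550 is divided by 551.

3^1 ≡ 3 (mod 551)
3^2 ≡ 3^2 = 9 ≡ 9 (mod 551)
3^4 ≡ 9^2 = 81 ≡ 81 (mod 551)
3^8 ≡ 81^2 = 6561 ≡ 500 (mod 551)
3^16 ≡ 500^2 = 250000 ≡ 397 (mod 551)
3^32 ≡ 397^2 = 157609 ≡ 23 (mod 551)
3^64 ≡ 23^2 = 529 ≡ 529 (mod 551)
3^128 ≡ 529^2 = 279841 ≡ 484 (mod 551)
3^256 ≡ 484^2 = 234256 ≡ 81 (mod 551)
3^512 ≡ 81^2 = 6561 ≡ 500 (mod 551)
550 = 512 + 32 + 4 + 2 in binary powers of 2.
So 3^550 ≡ 500 · 23 · 81 · 9 ≡ 35 (mod 551).
Since 35 ≠ 1, base 3 is a Fermat witness: 551 is composite.

35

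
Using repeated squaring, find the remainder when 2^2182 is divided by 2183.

2^1 ≡ 2 (mod 2183)
2^2 ≡ 2^2 = 4 ≡ 4 (mod 2183)
2^4 ≡ 4^2 = 16 ≡ 16 (mod 2183)
2^8 ≡ 16^2 = 256 ≡ 256 (mod 2183)
2^16 ≡ 256^2 = 65536 ≡ 46 (mod 2183)
2^32 ≡ 46^2 = 2116 ≡ 2116 (mod 2183)
2^64 ≡ 2116^2 = 4477456 ≡ 123 (mod 2183)
2^128 ≡ 123^2 = 15129 ≡ 2031 (mod 2183)
2^256 ≡ 2031^2 = 4124961 ≡ 1274 (mod 2183)
2^512 ≡ 1274^2 = 1623076 ≡ 1107 (mod 2183)
2^1024 ≡ 1107^2 = 1225449 ≡ 786 (mod 2183)
2^2048 ≡ 786^2 = 617796 ≡ 7 (mod 2183)
2182 = 2048 + 128 + 4 + 2 in binary powers of 2.
So 2^2182 ≡ 7 · 2031 · 16 · 4 ≡ 1760 (mod 2183).
Since 1760 ≠ 1, base 2 is a Fermat witness: 2183 is composite.

1760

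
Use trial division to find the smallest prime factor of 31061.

89

31061 is odd.
Digit sum 11, not divisible by 3.
Ends in 1: not divisible by 5.
7: 31061 = 7·4437 + 2
11: 31061 = 11·2823 + 8
13: 31061 = 13·2389 + 4
17: 31061 = 17·1827 + 2
19: 31061 = 19·1634 + 15
23: 31061 = 23·1350 + 11
29: 31061 = 29·1071 + 2
31: 31061 = 31·1001 + 30
37: 31061 = 37·839 + 18
41: 31061 = 41·757 + 24
43: 31061 = 43·722 + 15
47: 31061 = 47·660 + 41
53: 31061 = 53·586 + 3
59: 31061 = 59·526 + 27
61: 31061 = 61·509 + 12
67: 31061 = 67·463 + 40
71: 31061 = 71·437 + 34
73: 31061 = 73·425 + 36
79: 31061 = 79·393 + 14
83: 31061 = 83·374 + 19
89: 31061 = 89·349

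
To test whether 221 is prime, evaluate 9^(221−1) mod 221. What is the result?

152

9^1 ≡ 9 (mod 221)
9^2 ≡ 9^2 = 81 ≡ 81 (mod 221)
9^4 ≡ 81^2 = 6561 ≡ 152 (mod 221)
9^8 ≡ 152^2 = 23104 ≡ 120 (mod 221)
9^16 ≡ 120^2 = 14400 ≡ 35 (mod 221)
9^32 ≡ 35^2 = 1225 ≡ 120 (mod 221)
9^64 ≡ 120^2 = 14400 ≡ 35 (mod 221)
9^128 ≡ 35^2 = 1225 ≡ 120 (mod 221)
220 = 128 + 64 + 16 + 8 + 4 in binary powers of 2.
So 9^220 ≡ 120 · 35 · 35 · 120 · 152 ≡ 152 (mod 221).
Since 152 ≠ 1, base 9 is a Fermat witness: 221 is composite.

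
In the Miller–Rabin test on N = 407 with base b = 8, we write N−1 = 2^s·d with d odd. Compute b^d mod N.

407 − 1 = 406 = 2^1 · 203, so d = 203.
8^1 ≡ 8 (mod 407)
8^2 ≡ 8^2 = 64 ≡ 64 (mod 407)
8^4 ≡ 64^2 = 4096 ≡ 26 (mod 407)
8^8 ≡ 26^2 = 676 ≡ 269 (mod 407)
8^16 ≡ 269^2 = 72361 ≡ 322 (mod 407)
8^32 ≡ 322^2 = 103684 ≡ 306 (mod 407)
8^64 ≡ 306^2 = 93636 ≡ 26 (mod 407)
8^128 ≡ 26^2 = 676 ≡ 269 (mod 407)
203 = 128 + 64 + 8 + 2 + 1 in binary powers of 2.
So 8^203 ≡ 269 · 26 · 269 · 64 · 8 ≡ 347 (mod 407).
Squaring chain: 347; never reaches −1, so base 8 is a Miller–Rabin witness that 407 is composite.

347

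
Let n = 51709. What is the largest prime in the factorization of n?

89

51709 = 7 · 7387
7387 = 83 · 89
89 is prime.
So 51709 = 7 · 83 · 89; the largest prime factor is 89.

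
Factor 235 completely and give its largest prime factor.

235 = 5 · 47
47 is prime.
So 235 = 5 · 47; the largest prime factor is 47.

47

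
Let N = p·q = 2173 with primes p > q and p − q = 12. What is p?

Since p = q + 12, we have 2173 = q(q + 12), so q² + 12q − 2173 = 0.
Discriminant: 12² + 4·2173 = 144 + 8692 = 8836; √8836 = 94.
q = (−12 + 94)/2 = 41, and p = q + 12 = 53.
Check: 41 · 53 = 2173.

53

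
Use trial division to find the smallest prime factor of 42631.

42631 is odd.
Digit sum 16, not divisible by 3.
Ends in 1: not divisible by 5.
7: 42631 = 7·6090 + 1
11: 42631 = 11·3875 + 6
13: 42631 = 13·3279 + 4
17: 42631 = 17·2507 + 12
19: 42631 = 19·2243 + 14
23: 42631 = 23·1853 + 12
29: 42631 = 29·1470 + 1
31: 42631 = 31·1375 + 6
37: 42631 = 37·1152 + 7
41: 42631 = 41·1039 + 32
43: 42631 = 43·991 + 18
47: 42631 = 47·907 + 2
53: 42631 = 53·804 + 19
59: 42631 = 59·722 + 33
61: 42631 = 61·698 + 53
67: 42631 = 67·636 + 19
71: 42631 = 71·600 + 31
73: 42631 = 73·583 + 72
79: 42631 = 79·539 + 50
83: 42631 = 83·513 + 52
89: 42631 = 89·479

89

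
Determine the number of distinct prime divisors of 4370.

4370 = 2 · 2185
2185 = 5 · 437
437 = 19 · 23
4370 = 2 · 5 · 19 · 23, which has 4 distinct prime factors.

4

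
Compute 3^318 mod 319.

5

3^1 ≡ 3 (mod 319)
3^2 ≡ 3^2 = 9 ≡ 9 (mod 319)
3^4 ≡ 9^2 = 81 ≡ 81 (mod 319)
3^8 ≡ 81^2 = 6561 ≡ 181 (mod 319)
3^16 ≡ 181^2 = 32761 ≡ 223 (mod 319)
3^32 ≡ 223^2 = 49729 ≡ 284 (mod 319)
3^64 ≡ 284^2 = 80656 ≡ 268 (mod 319)
3^128 ≡ 268^2 = 71824 ≡ 49 (mod 319)
3^256 ≡ 49^2 = 2401 ≡ 168 (mod 319)
318 = 256 + 32 + 16 + 8 + 4 + 2 in binary powers of 2.
So 3^318 ≡ 168 · 284 · 223 · 181 · 81 · 9 ≡ 5 (mod 319).
Since 5 ≠ 1, base 3 is a Fermat witness: 319 is composite.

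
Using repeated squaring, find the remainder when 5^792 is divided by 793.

5^1 ≡ 5 (mod 793)
5^2 ≡ 5^2 = 25 ≡ 25 (mod 793)
5^4 ≡ 25^2 = 625 ≡ 625 (mod 793)
5^8 ≡ 625^2 = 390625 ≡ 469 (mod 793)
5^16 ≡ 469^2 = 219961 ≡ 300 (mod 793)
5^32 ≡ 300^2 = 90000 ≡ 391 (mod 793)
5^64 ≡ 391^2 = 152881 ≡ 625 (mod 793)
5^128 ≡ 625^2 = 390625 ≡ 469 (mod 793)
5^256 ≡ 469^2 = 219961 ≡ 300 (mod 793)
5^512 ≡ 300^2 = 90000 ≡ 391 (mod 793)
792 = 512 + 256 + 16 + 8 in binary powers of 2.
So 5^792 ≡ 391 · 300 · 300 · 469 ≡ 508 (mod 793).
Since 508 ≠ 1, base 5 is a Fermat witness: 793 is composite.

508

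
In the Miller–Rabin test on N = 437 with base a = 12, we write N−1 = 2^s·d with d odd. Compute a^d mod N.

437 − 1 = 436 = 2^2 · 109, so d = 109.
12^1 ≡ 12 (mod 437)
12^2 ≡ 12^2 = 144 ≡ 144 (mod 437)
12^4 ≡ 144^2 = 20736 ≡ 197 (mod 437)
12^8 ≡ 197^2 = 38809 ≡ 353 (mod 437)
12^16 ≡ 353^2 = 124609 ≡ 64 (mod 437)
12^32 ≡ 64^2 = 4096 ≡ 163 (mod 437)
12^64 ≡ 163^2 = 26569 ≡ 349 (mod 437)
109 = 64 + 32 + 8 + 4 + 1 in binary powers of 2.
So 12^109 ≡ 349 · 163 · 353 · 197 · 12 ≡ 278 (mod 437).
Squaring chain: 278 → 372; never reaches −1, so base 12 is a Miller–Rabin witness that 437 is composite.

278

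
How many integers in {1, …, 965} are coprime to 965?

768

Factor: 965 = 5 · 193.
φ(965) = (5−1) · (193−1) = 4 · 192 = 768.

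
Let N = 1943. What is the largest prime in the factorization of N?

67

1943 = 29 · 67
67 is prime.
So 1943 = 29 · 67; the largest prime factor is 67.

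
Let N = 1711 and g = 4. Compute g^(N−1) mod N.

74

4^1 ≡ 4 (mod 1711)
4^2 ≡ 4^2 = 16 ≡ 16 (mod 1711)
4^4 ≡ 16^2 = 256 ≡ 256 (mod 1711)
4^8 ≡ 256^2 = 65536 ≡ 518 (mod 1711)
4^16 ≡ 518^2 = 268324 ≡ 1408 (mod 1711)
4^32 ≡ 1408^2 = 1982464 ≡ 1126 (mod 1711)
4^64 ≡ 1126^2 = 1267876 ≡ 25 (mod 1711)
4^128 ≡ 25^2 = 625 ≡ 625 (mod 1711)
4^256 ≡ 625^2 = 390625 ≡ 517 (mod 1711)
4^512 ≡ 517^2 = 267289 ≡ 373 (mod 1711)
4^1024 ≡ 373^2 = 139129 ≡ 538 (mod 1711)
1710 = 1024 + 512 + 128 + 32 + 8 + 4 + 2 in binary powers of 2.
So 4^1710 ≡ 538 · 373 · 625 · 1126 · 518 · 256 · 16 ≡ 74 (mod 1711).
Since 74 ≠ 1, base 4 is a Fermat witness: 1711 is composite.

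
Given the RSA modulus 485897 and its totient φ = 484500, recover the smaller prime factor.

φ(n) = (p−1)(q−1) = n − (p+q) + 1, so p + q = 485897 − 484500 + 1 = 1398.
p and q are the roots of t² − 1398t + 485897 = 0.
Discriminant: 1398² − 4·485897 = 1954404 − 1943588 = 10816; √10816 = 104.
q = (1398 − 104)/2 = 647, p = (1398 + 104)/2 = 751.
Check: 647 · 751 = 485897.

647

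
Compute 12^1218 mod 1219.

905

12^1 ≡ 12 (mod 1219)
12^2 ≡ 12^2 = 144 ≡ 144 (mod 1219)
12^4 ≡ 144^2 = 20736 ≡ 13 (mod 1219)
12^8 ≡ 13^2 = 169 ≡ 169 (mod 1219)
12^16 ≡ 169^2 = 28561 ≡ 524 (mod 1219)
12^32 ≡ 524^2 = 274576 ≡ 301 (mod 1219)
12^64 ≡ 301^2 = 90601 ≡ 395 (mod 1219)
12^128 ≡ 395^2 = 156025 ≡ 1212 (mod 1219)
12^256 ≡ 1212^2 = 1468944 ≡ 49 (mod 1219)
12^512 ≡ 49^2 = 2401 ≡ 1182 (mod 1219)
12^1024 ≡ 1182^2 = 1397124 ≡ 150 (mod 1219)
1218 = 1024 + 128 + 64 + 2 in binary powers of 2.
So 12^1218 ≡ 150 · 1212 · 395 · 144 ≡ 905 (mod 1219).
Since 905 ≠ 1, base 12 is a Fermat witness: 1219 is composite.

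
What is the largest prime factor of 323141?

67

323141 = 7 · 46163
46163 = 13 · 3551
3551 = 53 · 67
67 is prime.
So 323141 = 7 · 13 · 53 · 67; the largest prime factor is 67.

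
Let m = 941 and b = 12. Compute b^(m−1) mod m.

12^1 ≡ 12 (mod 941)
12^2 ≡ 12^2 = 144 ≡ 144 (mod 941)
12^4 ≡ 144^2 = 20736 ≡ 34 (mod 941)
12^8 ≡ 34^2 = 1156 ≡ 215 (mod 941)
12^16 ≡ 215^2 = 46225 ≡ 116 (mod 941)
12^32 ≡ 116^2 = 13456 ≡ 282 (mod 941)
12^64 ≡ 282^2 = 79524 ≡ 480 (mod 941)
12^128 ≡ 480^2 = 230400 ≡ 796 (mod 941)
12^256 ≡ 796^2 = 633616 ≡ 323 (mod 941)
12^512 ≡ 323^2 = 104329 ≡ 819 (mod 941)
940 = 512 + 256 + 128 + 32 + 8 + 4 in binary powers of 2.
So 12^940 ≡ 819 · 323 · 796 · 282 · 215 · 34 ≡ 1 (mod 941).
Since the result is 1, base 12 gives no evidence that 941 is composite.

1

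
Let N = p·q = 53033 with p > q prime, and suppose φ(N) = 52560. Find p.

φ(n) = (p−1)(q−1) = n − (p+q) + 1, so p + q = 53033 − 52560 + 1 = 474.
p and q are the roots of t² − 474t + 53033 = 0.
Discriminant: 474² − 4·53033 = 224676 − 212132 = 12544; √12544 = 112.
q = (474 − 112)/2 = 181, p = (474 + 112)/2 = 293.
Check: 181 · 293 = 53033.

293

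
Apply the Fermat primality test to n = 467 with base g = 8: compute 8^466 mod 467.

8^1 ≡ 8 (mod 467)
8^2 ≡ 8^2 = 64 ≡ 64 (mod 467)
8^4 ≡ 64^2 = 4096 ≡ 360 (mod 467)
8^8 ≡ 360^2 = 129600 ≡ 241 (mod 467)
8^16 ≡ 241^2 = 58081 ≡ 173 (mod 467)
8^32 ≡ 173^2 = 29929 ≡ 41 (mod 467)
8^64 ≡ 41^2 = 1681 ≡ 280 (mod 467)
8^128 ≡ 280^2 = 78400 ≡ 411 (mod 467)
8^256 ≡ 411^2 = 168921 ≡ 334 (mod 467)
466 = 256 + 128 + 64 + 16 + 2 in binary powers of 2.
So 8^466 ≡ 334 · 411 · 280 · 173 · 64 ≡ 1 (mod 467).
Since the result is 1, base 8 gives no evidence that 467 is composite.

1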